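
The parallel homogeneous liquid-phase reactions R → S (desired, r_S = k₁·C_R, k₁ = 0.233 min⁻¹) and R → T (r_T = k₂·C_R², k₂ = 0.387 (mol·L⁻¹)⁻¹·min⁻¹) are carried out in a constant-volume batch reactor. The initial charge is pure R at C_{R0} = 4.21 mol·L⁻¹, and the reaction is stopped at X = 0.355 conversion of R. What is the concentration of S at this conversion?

C_R = C_{R0}(1−X) = 2.715 mol·L⁻¹.
Along a PFR/batch, dC_S/dC_R = −r_S/(r_S+r_T) = −k₁/(k₁+k₂·C_R).
Integrating from C_{R0} to C_R: C_S = (0.233/0.387)·ln[(0.233+0.387·4.21)/(0.233+0.387·2.72)] = 0.6021·ln(1.862/1.284) = 0.2239 mol·L⁻¹.

0.224 mol·L⁻¹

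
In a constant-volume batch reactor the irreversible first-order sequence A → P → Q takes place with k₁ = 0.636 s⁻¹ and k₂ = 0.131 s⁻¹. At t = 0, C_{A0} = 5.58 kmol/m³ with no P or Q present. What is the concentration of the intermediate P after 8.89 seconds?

2.17 kmol/m³

The intermediate concentration in a first-order A→B→C sequence is C_P = k₁C_{A0}(e^(−k₁t) − e^(−k₂t))/(k₂−k₁).
e^(−k₁t) = e^(−0.636×8.89) = e^(−5.654) = 0.003503; e^(−k₂t) = e^(−1.165) = 0.3121.
C_P = 0.636×5.58/(0.131−0.636) × (0.003503−0.3121) = (-7.027)×(-0.3085) = 2.168 kmol/m³.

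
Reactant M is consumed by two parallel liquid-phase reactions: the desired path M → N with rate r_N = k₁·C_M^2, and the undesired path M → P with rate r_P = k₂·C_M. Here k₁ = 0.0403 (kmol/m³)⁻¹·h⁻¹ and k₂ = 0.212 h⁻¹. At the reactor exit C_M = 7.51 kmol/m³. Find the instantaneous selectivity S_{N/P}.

1.43

S_{N/P} = r_N/r_P = (k₁·C_M^2)/(k₂·C_M) = (k₁/k₂)·C_M.
= (0.0403×7.510^2) / (0.212×7.510) = 2.273/1.592 = 1.43.
Since the desired path is higher order in M, keeping C_M high (PFR or concentrated feed) favours N.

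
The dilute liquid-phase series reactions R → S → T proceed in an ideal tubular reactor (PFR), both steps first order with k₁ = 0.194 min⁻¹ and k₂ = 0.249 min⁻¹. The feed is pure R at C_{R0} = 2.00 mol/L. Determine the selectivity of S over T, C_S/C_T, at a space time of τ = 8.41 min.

For first-order series with pure R initially, C_S(τ) = k₁C_{R0}/(k₂−k₁)·(e^(−k₁τ) − e^(−k₂τ)).
e^(−k₁τ) = e^(−0.194×8.41) = e^(−1.632) = 0.1956; e^(−k₂τ) = e^(−2.094) = 0.1232.
C_S = 0.194×2.00/(0.249−0.194) × (0.1956−0.1232) = 7.055×0.07245 = 0.5111 mol/L.
C_R = C_{R0}e^(−k₁τ) = 0.3913 mol/L, so C_T = C_{R0}−C_R−C_S = 1.098 mol/L; C_S/C_T = 0.466.

0.466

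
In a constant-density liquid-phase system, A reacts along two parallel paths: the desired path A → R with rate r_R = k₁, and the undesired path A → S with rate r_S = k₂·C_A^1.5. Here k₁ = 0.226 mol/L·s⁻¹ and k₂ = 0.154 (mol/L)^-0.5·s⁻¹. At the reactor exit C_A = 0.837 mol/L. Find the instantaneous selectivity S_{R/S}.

1.92

S_{R/S} = r_R/r_S = (k₁)/(k₂·C_A^1.5) = (k₁/k₂)·C_A^-1.5.
= (0.226) / (0.154×0.8370^1.5) = 0.2260/0.1179 = 1.92.
The undesired path is higher order in A, so low C_A (CSTR or dilute feed) favours R.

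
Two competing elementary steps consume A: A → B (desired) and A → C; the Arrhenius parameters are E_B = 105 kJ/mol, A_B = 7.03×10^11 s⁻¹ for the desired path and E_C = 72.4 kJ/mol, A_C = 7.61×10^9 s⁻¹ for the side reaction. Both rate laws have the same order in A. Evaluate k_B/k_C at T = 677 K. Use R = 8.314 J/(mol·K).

0.282

Since both paths have the same order in A, the concentration cancels and S_{B/C} = k_B/k_C = (A_B/A_C)·exp[(E_C−E_B)/(RT)].
(E_C−E_B)/(RT) = (72.4−105)×10³/(8.314×677) = -32600/5629 = -5.792.
k_B/k_C = (7.03×10^11/7.61×10^9)·exp(-5.792) = 92.38 × 0.003052 = 0.282.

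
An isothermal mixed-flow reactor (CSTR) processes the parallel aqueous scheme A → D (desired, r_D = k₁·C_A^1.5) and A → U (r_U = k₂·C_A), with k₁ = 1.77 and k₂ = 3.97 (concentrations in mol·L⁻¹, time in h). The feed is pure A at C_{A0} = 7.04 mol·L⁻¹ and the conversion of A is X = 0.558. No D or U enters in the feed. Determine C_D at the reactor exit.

1.73 mol·L⁻¹

Exit C_A = C_{A0}(1−X) = 7.04×0.442 = 3.112 mol·L⁻¹.
A CSTR operates uniformly at the exit composition, giving r_D = 9.716 and r_U = 12.35 (each k·C_A^n at C_A = 3.112).
Fraction of consumed A going to D: r_D/(r_D+r_U) = 0.4402.
C_D = 0.4402·C_{A0}·X = 0.4402×7.04×0.558 = 1.73 mol·L⁻¹.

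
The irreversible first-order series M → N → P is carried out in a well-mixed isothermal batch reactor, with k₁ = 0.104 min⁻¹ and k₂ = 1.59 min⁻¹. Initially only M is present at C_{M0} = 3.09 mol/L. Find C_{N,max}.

At the optimum, C_{N,max}/C_{M0} = (k₁/k₂)^[k₂/(k₂−k₁)].
= (0.104/1.59)^(1.59/(1.59−0.104)) = (0.06541)^(1.070) = 0.05404.
C_{N,max} = 0.05404×3.09 = 0.167 mol/L.

0.167 mol/L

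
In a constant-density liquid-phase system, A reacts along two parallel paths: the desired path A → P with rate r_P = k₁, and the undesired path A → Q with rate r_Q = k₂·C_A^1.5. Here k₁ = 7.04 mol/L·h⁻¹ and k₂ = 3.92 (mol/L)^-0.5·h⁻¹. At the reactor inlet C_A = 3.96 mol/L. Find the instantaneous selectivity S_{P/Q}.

S_{P/Q} = r_P/r_Q = (k₁)/(k₂·C_A^1.5) = (k₁/k₂)·C_A^-1.5.
= (7.04) / (3.92×3.960^1.5) = 7.040/30.89 = 0.228.

0.228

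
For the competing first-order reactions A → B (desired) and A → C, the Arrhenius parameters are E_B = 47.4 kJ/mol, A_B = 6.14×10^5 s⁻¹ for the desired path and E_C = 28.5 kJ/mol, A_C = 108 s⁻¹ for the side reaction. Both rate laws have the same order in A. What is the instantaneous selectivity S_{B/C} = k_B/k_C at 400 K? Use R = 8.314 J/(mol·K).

With equal orders, S_{B/C} = k_B/k_C = (A_B/A_C)·exp[(E_C−E_B)/(RT)].
(E_C−E_B)/(RT) = (28.5−47.4)×10³/(8.314×400) = -18900/3326 = -5.683.
k_B/k_C = (6.14×10^5/108)·exp(-5.683) = 5685 × 0.003403 = 19.3.

19.3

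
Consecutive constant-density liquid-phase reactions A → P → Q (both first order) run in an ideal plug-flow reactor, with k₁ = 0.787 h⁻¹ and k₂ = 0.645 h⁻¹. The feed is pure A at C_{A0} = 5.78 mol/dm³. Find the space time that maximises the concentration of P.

The intermediate peaks when r₁ = r₂, i.e. k₁e^(−k₁τ) = k₂e^(−k₂τ), giving τ_opt = ln(k₂/k₁)/(k₂−k₁).
= ln(0.645/0.787)/(0.645−0.787) = ln(0.8196)/-0.1420 = -0.1990/-0.1420 = 1.40 h.

1.40 h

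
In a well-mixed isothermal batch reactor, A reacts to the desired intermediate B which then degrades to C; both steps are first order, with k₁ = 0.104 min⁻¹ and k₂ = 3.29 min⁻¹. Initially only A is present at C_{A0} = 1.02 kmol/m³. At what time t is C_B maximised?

1.08 min

For first-order series the maximum of C_B occurs at t_opt = ln(k₂/k₁)/(k₂−k₁).
= ln(3.29/0.104)/(3.29−0.104) = ln(31.63)/3.186 = 3.454/3.186 = 1.08 min.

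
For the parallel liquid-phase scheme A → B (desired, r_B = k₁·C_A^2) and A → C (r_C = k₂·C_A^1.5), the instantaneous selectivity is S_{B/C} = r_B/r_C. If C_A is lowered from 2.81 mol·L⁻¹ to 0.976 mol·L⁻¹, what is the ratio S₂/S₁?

S_{B/C} = (k₁/k₂)·C_A^0.5, so S₂/S₁ = (C_{A,2}/C_{A,1})^0.5.
= (0.976/2.81)^0.5 = (0.3473)^0.5 = 0.589.
Selectivity toward B falls as C_A falls — high-concentration operation is favoured.

0.589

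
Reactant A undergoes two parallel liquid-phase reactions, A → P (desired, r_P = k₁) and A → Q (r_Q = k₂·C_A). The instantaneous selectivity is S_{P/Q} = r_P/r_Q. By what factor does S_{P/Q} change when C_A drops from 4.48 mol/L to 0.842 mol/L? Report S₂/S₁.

S_{P/Q} = (k₁/k₂)·C_A⁻¹, so S₂/S₁ = (C_{A,2}/C_{A,1})⁻¹.
= 4.48/0.842 = 5.32.

5.32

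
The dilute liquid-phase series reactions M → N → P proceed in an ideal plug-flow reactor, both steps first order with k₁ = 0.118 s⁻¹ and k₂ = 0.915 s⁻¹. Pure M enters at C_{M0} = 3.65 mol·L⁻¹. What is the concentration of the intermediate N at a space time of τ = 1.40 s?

For first-order series with pure M initially, C_N(τ) = k₁C_{M0}/(k₂−k₁)·(e^(−k₁τ) − e^(−k₂τ)).
e^(−k₁τ) = e^(−0.118×1.40) = e^(−0.1652) = 0.8477; e^(−k₂τ) = e^(−1.281) = 0.2778.
C_N = 0.118×3.65/(0.915−0.118) × (0.8477−0.2778) = 0.5404×0.5700 = 0.3080 mol·L⁻¹.

0.308 mol·L⁻¹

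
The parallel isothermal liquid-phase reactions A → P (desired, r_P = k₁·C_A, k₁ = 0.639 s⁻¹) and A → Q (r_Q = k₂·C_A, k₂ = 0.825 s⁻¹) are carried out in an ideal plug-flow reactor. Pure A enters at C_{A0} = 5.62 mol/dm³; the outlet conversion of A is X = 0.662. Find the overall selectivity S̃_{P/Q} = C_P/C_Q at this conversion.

0.775

C_A = C_{A0}(1−X) = 1.900 mol/dm³.
Both paths are first order in A, so the instantaneous fraction to P is constant: dC_P/d(−C_A) = k₁/(k₁+k₂) = 0.4365.
C_P = 0.4365·(C_{A0}−C_A) = 0.4365×3.720 = 1.62 mol/dm³.
C_Q = (C_{A0}−C_A)−C_P = 2.097 mol/dm³; S̃_{P/Q} = 1.624/2.097 = 0.775.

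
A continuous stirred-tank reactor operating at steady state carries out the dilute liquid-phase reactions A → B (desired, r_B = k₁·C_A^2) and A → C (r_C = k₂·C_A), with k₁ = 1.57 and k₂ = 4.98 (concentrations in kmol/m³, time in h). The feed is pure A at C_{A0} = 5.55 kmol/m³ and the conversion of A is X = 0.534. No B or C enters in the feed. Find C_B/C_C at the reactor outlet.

Exit C_A = C_{A0}(1−X) = 5.55×0.466 = 2.586 kmol/m³.
In a CSTR the entire volume is at exit conditions, so r_B = 1.57×2.586^2 = 10.50 and r_C = 4.98×2.586 = 12.88.
Overall selectivity = C_B/C_C = r_Bτ/(r_Cτ) = r_B/r_C = 0.815.

0.815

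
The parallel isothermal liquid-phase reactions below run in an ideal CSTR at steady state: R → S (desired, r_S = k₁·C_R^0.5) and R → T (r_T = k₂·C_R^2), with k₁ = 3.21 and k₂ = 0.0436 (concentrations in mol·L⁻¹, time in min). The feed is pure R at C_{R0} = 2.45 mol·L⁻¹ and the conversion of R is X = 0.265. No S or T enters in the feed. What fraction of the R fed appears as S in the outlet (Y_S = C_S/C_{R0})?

0.257

Exit C_R = C_{R0}(1−X) = 2.45×0.735 = 1.801 mol·L⁻¹.
A CSTR operates uniformly at the exit composition, giving r_S = 4.308 and r_T = 0.1414 (each k·C_R^n at C_R = 1.801).
Fraction of consumed R going to S: r_S/(r_S+r_T) = 0.9682.
C_S = 0.9682·C_{R0}·X = 0.9682×2.45×0.265 = 0.629 mol·L⁻¹; Y_S = C_S/C_{R0} = 0.257.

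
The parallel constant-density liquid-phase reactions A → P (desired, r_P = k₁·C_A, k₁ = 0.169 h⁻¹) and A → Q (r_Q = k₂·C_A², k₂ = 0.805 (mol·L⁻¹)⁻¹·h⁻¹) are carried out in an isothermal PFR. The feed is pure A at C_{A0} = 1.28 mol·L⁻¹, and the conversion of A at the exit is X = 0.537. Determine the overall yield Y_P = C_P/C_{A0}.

0.101

C_A = C_{A0}(1−X) = 0.5926 mol·L⁻¹.
Along a PFR/batch, dC_P/dC_A = −r_P/(r_P+r_Q) = −k₁/(k₁+k₂·C_A).
Integrating from C_{A0} to C_A: C_P = (0.169/0.805)·ln[(0.169+0.805·1.28)/(0.169+0.805·0.593)] = 0.2099·ln(1.199/0.6461) = 0.1299 mol·L⁻¹.
Y_P = C_P/C_{A0} = 0.1299/1.28 = 0.101.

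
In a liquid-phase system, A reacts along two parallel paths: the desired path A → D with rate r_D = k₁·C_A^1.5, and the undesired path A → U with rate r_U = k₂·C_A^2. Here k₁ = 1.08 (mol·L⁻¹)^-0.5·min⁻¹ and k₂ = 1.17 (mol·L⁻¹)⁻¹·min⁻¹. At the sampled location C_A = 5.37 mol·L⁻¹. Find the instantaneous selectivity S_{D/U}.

0.398

S_{D/U} = r_D/r_U = (k₁·C_A^1.5)/(k₂·C_A^2) = (k₁/k₂)·C_A^-0.5.
= (1.08×5.370^1.5) / (1.17×5.370^2) = 13.44/33.74 = 0.398.
The undesired path is higher order in A, so low C_A (CSTR or dilute feed) favours D.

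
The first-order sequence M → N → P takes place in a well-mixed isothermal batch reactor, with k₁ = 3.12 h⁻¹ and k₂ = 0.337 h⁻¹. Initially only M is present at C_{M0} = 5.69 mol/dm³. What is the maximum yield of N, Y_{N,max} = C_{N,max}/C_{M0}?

For a first-order series the maximum intermediate yield is C_{N,max}/C_{M0} = (k₁/k₂)^[k₂/(k₂−k₁)].
= (3.12/0.337)^(0.337/(0.337−3.12)) = (9.258)^(-0.1211) = 0.7638.

0.764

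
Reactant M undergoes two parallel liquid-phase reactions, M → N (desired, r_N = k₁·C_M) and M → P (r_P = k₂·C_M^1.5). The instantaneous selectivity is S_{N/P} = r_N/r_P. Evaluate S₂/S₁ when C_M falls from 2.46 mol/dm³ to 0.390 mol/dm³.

S_{N/P} = (k₁/k₂)·C_M^-0.5, so S₂/S₁ = (C_{M,2}/C_{M,1})^-0.5.
= (0.390/2.46)^(-0.5) = (0.1585)^(-0.5) = 2.51.
Selectivity toward N rises as C_M falls — low-concentration operation is favoured.

2.51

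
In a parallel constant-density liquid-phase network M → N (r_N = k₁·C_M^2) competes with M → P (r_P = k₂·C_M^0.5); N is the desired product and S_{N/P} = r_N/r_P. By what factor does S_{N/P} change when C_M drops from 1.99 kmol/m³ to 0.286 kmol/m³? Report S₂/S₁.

S_{N/P} = (k₁/k₂)·C_M^1.5, so S₂/S₁ = (C_{M,2}/C_{M,1})^1.5.
= (0.286/1.99)^1.5 = (0.1437)^1.5 = 0.0545.
Selectivity toward N falls as C_M falls — high-concentration operation is favoured.

0.0545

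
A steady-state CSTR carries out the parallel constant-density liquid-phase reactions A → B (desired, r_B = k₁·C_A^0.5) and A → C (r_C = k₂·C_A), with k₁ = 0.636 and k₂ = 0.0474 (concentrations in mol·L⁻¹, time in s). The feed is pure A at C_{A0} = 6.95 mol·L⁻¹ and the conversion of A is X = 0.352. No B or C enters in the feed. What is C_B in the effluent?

Exit C_A = C_{A0}(1−X) = 6.95×0.648 = 4.504 mol·L⁻¹.
Rates in a CSTR are evaluated at the outlet concentration: r_B = 0.636×4.504^0.5 = 1.350, r_C = 0.0474×4.504 = 0.2135.
Fraction of consumed A going to B: r_B/(r_B+r_C) = 0.8634.
C_B = 0.8634·C_{A0}·X = 0.8634×6.95×0.352 = 2.11 mol·L⁻¹.

2.11 mol·L⁻¹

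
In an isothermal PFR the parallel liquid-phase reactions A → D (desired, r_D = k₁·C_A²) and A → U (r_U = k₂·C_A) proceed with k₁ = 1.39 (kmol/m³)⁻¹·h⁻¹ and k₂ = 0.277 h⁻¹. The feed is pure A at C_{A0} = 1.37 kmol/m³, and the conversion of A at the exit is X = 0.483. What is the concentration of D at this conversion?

0.553 kmol/m³

C_A = C_{A0}(1−X) = 0.7083 kmol/m³.
Along a PFR/batch, dC_U/dC_A = −r_U/(r_D+r_U) = −k₂/(k₂+k₁·C_A).
Integrating from C_{A0} to C_A: C_U = (0.277/1.39)·ln[(0.277+1.39·1.37)/(0.277+1.39·0.708)] = 0.1993·ln(2.181/1.262) = 0.1091 kmol/m³.
Then C_D = (C_{A0}−C_A) − C_U = 0.6617 − 0.1091 = 0.5526 kmol/m³.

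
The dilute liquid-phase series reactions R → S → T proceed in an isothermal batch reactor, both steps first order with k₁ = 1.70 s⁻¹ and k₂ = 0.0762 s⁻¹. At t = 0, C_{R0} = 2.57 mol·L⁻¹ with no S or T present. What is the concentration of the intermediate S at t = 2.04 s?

For first-order series with pure R initially, C_S(t) = k₁C_{R0}/(k₂−k₁)·(e^(−k₁t) − e^(−k₂t)).
e^(−k₁t) = e^(−1.70×2.04) = e^(−3.468) = 0.03118; e^(−k₂t) = e^(−0.1554) = 0.8560.
C_S = 1.70×2.57/(0.0762−1.70) × (0.03118−0.8560) = (-2.691)×(-0.8249) = 2.219 mol·L⁻¹.

2.22 mol·L⁻¹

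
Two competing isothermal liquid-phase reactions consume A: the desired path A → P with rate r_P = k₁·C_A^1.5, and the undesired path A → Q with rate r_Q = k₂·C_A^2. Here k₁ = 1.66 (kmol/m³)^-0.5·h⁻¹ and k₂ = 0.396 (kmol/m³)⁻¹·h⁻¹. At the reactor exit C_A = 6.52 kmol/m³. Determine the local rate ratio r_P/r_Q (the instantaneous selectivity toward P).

S_{P/Q} = r_P/r_Q = (k₁·C_A^1.5)/(k₂·C_A^2) = (k₁/k₂)·C_A^-0.5.
= (1.66×6.520^1.5) / (0.396×6.520^2) = 27.64/16.83 = 1.64.
The undesired path is higher order in A, so low C_A (CSTR or dilute feed) favours P.

1.64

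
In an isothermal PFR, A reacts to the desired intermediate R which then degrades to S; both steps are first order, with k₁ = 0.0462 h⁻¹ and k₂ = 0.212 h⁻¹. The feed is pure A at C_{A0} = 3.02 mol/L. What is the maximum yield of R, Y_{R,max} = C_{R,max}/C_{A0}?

For a first-order series the maximum intermediate yield is C_{R,max}/C_{A0} = (k₁/k₂)^[k₂/(k₂−k₁)].
= (0.0462/0.212)^(0.212/(0.212−0.0462)) = (0.2179)^(1.279) = 0.1425.

0.143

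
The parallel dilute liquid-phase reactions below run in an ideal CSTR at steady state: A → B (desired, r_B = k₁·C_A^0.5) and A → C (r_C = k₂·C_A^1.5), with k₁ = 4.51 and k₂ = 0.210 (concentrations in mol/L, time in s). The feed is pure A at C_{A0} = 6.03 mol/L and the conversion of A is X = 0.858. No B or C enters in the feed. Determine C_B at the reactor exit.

Exit C_A = C_{A0}(1−X) = 6.03×0.142 = 0.8563 mol/L.
A CSTR operates uniformly at the exit composition, giving r_B = 4.173 and r_C = 0.1664 (each k·C_A^n at C_A = 0.8563).
Fraction of consumed A going to B: r_B/(r_B+r_C) = 0.9617.
C_B = 0.9617·C_{A0}·X = 0.9617×6.03×0.858 = 4.98 mol/L.

4.98 mol/L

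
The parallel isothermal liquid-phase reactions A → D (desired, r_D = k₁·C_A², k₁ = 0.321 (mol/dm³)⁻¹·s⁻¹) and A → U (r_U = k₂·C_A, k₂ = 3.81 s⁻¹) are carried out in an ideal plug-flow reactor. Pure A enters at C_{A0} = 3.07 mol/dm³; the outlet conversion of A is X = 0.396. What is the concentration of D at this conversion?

C_A = C_{A0}(1−X) = 1.854 mol/dm³.
Along a PFR/batch, dC_U/dC_A = −r_U/(r_D+r_U) = −k₂/(k₂+k₁·C_A).
Integrating from C_{A0} to C_A: C_U = (3.81/0.321)·ln[(3.81+0.321·3.07)/(3.81+0.321·1.85)] = 11.87·ln(4.795/4.405) = 1.007 mol/dm³.
Then C_D = (C_{A0}−C_A) − C_U = 1.216 − 1.007 = 0.2083 mol/dm³.

0.208 mol/dm³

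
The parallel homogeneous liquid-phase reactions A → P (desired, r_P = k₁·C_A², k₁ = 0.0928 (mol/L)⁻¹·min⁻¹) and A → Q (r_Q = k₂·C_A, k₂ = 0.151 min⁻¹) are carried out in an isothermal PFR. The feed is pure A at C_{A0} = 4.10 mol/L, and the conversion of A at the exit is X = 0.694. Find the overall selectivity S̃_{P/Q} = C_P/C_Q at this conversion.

1.55

C_A = C_{A0}(1−X) = 1.255 mol/L.
Along a PFR/batch, dC_Q/dC_A = −r_Q/(r_P+r_Q) = −k₂/(k₂+k₁·C_A).
Integrating from C_{A0} to C_A: C_Q = (0.151/0.0928)·ln[(0.151+0.0928·4.10)/(0.151+0.0928·1.25)] = 1.627·ln(0.5315/0.2674) = 1.118 mol/L.
Then C_P = (C_{A0}−C_A) − C_Q = 2.845 − 1.118 = 1.728 mol/L.
S̃_{P/Q} = C_P/C_Q = 1.728/1.118 = 1.55.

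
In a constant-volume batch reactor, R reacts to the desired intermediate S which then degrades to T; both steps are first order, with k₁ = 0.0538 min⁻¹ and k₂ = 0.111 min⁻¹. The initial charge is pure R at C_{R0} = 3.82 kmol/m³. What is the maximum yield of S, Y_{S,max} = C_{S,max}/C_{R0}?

0.245

At the optimum, C_{S,max}/C_{R0} = (k₁/k₂)^[k₂/(k₂−k₁)].
= (0.0538/0.111)^(0.111/(0.111−0.0538)) = (0.4847)^(1.941) = 0.2453.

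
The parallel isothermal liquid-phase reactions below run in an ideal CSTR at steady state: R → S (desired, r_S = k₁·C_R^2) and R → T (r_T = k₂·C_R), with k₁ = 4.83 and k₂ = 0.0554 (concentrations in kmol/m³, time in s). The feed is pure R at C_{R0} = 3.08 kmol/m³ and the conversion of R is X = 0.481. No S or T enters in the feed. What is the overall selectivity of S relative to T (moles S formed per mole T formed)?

Exit C_R = C_{R0}(1−X) = 3.08×0.519 = 1.599 kmol/m³.
Rates in a CSTR are evaluated at the outlet concentration: r_S = 4.83×1.599^2 = 12.34, r_T = 0.0554×1.599 = 0.08856.
Overall selectivity = C_S/C_T = r_Sτ/(r_Tτ) = r_S/r_T = 139.

139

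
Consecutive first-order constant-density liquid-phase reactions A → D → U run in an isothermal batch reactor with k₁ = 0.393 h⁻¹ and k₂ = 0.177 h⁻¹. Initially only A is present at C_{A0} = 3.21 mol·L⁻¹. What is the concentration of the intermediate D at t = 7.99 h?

1.17 mol·L⁻¹

The intermediate concentration in a first-order A→B→C sequence is C_D = k₁C_{A0}(e^(−k₁t) − e^(−k₂t))/(k₂−k₁).
e^(−k₁t) = e^(−0.393×7.99) = e^(−3.140) = 0.04328; e^(−k₂t) = e^(−1.414) = 0.2431.
C_D = 0.393×3.21/(0.177−0.393) × (0.04328−0.2431) = (-5.840)×(-0.1998) = 1.167 mol·L⁻¹.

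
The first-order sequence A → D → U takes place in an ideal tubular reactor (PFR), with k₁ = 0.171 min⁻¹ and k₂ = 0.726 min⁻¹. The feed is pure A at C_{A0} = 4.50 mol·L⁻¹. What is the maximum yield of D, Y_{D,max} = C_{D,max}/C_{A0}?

0.151

Evaluating C_D at τ_opt = ln(k₂/k₁)/(k₂−k₁) gives C_{D,max}/C_{A0} = (k₁/k₂)^[k₂/(k₂−k₁)].
= (0.171/0.726)^(0.726/(0.726−0.171)) = (0.2355)^(1.308) = 0.1509.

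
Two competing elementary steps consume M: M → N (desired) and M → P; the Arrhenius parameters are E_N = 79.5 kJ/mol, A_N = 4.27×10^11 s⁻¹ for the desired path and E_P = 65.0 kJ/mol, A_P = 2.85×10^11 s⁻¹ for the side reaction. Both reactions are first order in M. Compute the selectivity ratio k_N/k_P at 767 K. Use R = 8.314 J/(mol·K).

0.154

Since both paths have the same order in M, the concentration cancels and S_{N/P} = k_N/k_P = (A_N/A_P)·exp[(E_P−E_N)/(RT)].
(E_P−E_N)/(RT) = (65.0−79.5)×10³/(8.314×767) = -14500/6377 = -2.274.
k_N/k_P = (4.27×10^11/2.85×10^11)·exp(-2.274) = 1.498 × 0.1029 = 0.154.
Since E_N > E_P, raising the temperature improves selectivity toward N.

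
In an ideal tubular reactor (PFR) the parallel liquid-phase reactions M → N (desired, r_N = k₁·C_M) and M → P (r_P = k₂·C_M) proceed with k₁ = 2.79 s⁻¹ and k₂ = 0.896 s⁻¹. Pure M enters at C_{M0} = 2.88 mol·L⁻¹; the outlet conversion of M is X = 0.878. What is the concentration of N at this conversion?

C_M = C_{M0}(1−X) = 0.3514 mol·L⁻¹.
Both paths are first order in M, so the instantaneous fraction to N is constant: dC_N/d(−C_M) = k₁/(k₁+k₂) = 0.7569.
C_N = 0.7569·(C_{M0}−C_M) = 0.7569×2.529 = 1.91 mol·L⁻¹.

1.91 mol·L⁻¹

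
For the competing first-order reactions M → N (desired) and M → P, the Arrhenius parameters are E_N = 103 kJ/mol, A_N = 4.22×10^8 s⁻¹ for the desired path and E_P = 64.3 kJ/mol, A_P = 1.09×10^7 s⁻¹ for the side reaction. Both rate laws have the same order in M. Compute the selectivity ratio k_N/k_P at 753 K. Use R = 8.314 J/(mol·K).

0.0800

k_N/k_P = (A_N/A_P)·exp[−(E_N−E_P)/(RT)] = (A_N/A_P)·exp[(E_P−E_N)/(RT)].
(E_P−E_N)/(RT) = (64.3−103)×10³/(8.314×753) = -38700/6260 = -6.182.
k_N/k_P = (4.22×10^8/1.09×10^7)·exp(-6.182) = 38.72 × 0.002067 = 0.0800.
Since E_N > E_P, raising the temperature improves selectivity toward N.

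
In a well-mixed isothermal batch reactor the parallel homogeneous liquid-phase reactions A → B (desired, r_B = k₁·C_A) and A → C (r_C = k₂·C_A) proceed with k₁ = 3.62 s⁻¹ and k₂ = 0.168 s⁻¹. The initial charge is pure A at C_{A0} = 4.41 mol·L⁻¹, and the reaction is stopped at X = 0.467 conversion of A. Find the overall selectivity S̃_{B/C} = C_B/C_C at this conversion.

21.5

C_A = C_{A0}(1−X) = 2.351 mol·L⁻¹.
Both paths are first order in A, so the instantaneous fraction to B is constant: dC_B/d(−C_A) = k₁/(k₁+k₂) = 0.9556.
C_B = 0.9556·(C_{A0}−C_A) = 0.9556×2.059 = 1.97 mol·L⁻¹.
C_C = (C_{A0}−C_A)−C_B = 0.09134 mol·L⁻¹; S̃_{B/C} = 1.968/0.09134 = 21.5.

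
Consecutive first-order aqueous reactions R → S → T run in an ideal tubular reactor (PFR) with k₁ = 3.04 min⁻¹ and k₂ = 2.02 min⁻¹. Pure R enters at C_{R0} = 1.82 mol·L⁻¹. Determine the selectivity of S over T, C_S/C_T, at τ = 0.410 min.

Solving the coupled first-order balances gives C_S(τ) = [k₁/(k₂−k₁)]·C_{R0}·(e^(−k₁τ) − e^(−k₂τ)).
e^(−k₁τ) = e^(−3.04×0.410) = e^(−1.246) = 0.2875; e^(−k₂τ) = e^(−0.8282) = 0.4368.
C_S = 3.04×1.82/(2.02−3.04) × (0.2875−0.4368) = (-5.424)×(-0.1493) = 0.8098 mol·L⁻¹.
C_R = C_{R0}e^(−k₁τ) = 0.5233 mol·L⁻¹, so C_T = C_{R0}−C_R−C_S = 0.4868 mol·L⁻¹; C_S/C_T = 1.66.

1.66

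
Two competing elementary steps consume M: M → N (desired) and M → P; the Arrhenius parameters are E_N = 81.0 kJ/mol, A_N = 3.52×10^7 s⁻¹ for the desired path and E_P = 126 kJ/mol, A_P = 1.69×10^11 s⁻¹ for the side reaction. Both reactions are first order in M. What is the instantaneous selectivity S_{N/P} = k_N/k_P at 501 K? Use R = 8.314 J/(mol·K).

10.2

Since both paths have the same order in M, the concentration cancels and S_{N/P} = k_N/k_P = (A_N/A_P)·exp[(E_P−E_N)/(RT)].
(E_P−E_N)/(RT) = (126−81.0)×10³/(8.314×501) = 45000/4165 = 10.80.
k_N/k_P = (3.52×10^7/1.69×10^11)·exp(10.80) = 2.083×10^-4 × 49193 = 10.2.
Since E_N < E_P, lowering the temperature improves selectivity toward N.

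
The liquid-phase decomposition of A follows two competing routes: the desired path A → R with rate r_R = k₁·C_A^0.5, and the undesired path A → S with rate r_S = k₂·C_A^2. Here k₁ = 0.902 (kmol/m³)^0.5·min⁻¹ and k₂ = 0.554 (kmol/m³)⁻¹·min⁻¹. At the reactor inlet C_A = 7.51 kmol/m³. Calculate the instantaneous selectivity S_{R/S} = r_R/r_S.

S_{R/S} = r_R/r_S = (k₁·C_A^0.5)/(k₂·C_A^2) = (k₁/k₂)·C_A^-1.5.
= (0.902×7.510^0.5) / (0.554×7.510^2) = 2.472/31.25 = 0.0791.
The undesired path is higher order in A, so low C_A (CSTR or dilute feed) favours R.

0.0791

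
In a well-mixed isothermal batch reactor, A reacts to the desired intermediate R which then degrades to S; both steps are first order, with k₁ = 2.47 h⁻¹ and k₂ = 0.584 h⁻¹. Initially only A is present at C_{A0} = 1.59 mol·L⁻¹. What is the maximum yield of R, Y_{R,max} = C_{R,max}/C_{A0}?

For a first-order series the maximum intermediate yield is C_{R,max}/C_{A0} = (k₁/k₂)^[k₂/(k₂−k₁)].
= (2.47/0.584)^(0.584/(0.584−2.47)) = (4.229)^(-0.3097) = 0.6398.

0.640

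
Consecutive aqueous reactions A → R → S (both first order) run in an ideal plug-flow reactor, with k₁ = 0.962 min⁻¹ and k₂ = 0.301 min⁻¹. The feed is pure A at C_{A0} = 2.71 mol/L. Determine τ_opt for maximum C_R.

Setting dC_R/dτ = 0 gives τ_opt = ln(k₂/k₁)/(k₂−k₁).
= ln(0.301/0.962)/(0.301−0.962) = ln(0.3129)/-0.6610 = -1.162/-0.6610 = 1.76 min.

1.76 min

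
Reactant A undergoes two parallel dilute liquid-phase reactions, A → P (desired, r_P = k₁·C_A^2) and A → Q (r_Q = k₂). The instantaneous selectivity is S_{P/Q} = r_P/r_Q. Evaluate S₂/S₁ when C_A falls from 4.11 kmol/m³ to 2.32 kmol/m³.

0.319

S_{P/Q} = (k₁/k₂)·C_A^2, so S₂/S₁ = (C_{A,2}/C_{A,1})^2.
= (2.32/4.11)^2 = (0.5645)^2 = 0.319.
Selectivity toward P falls as C_A falls — high-concentration operation is favoured.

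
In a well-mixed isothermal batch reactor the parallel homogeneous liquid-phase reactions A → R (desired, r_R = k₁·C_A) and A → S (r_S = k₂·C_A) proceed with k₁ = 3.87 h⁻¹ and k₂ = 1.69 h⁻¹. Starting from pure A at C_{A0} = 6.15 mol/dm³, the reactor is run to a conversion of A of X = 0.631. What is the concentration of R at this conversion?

2.70 mol/dm³

C_A = C_{A0}(1−X) = 2.269 mol/dm³.
Both paths are first order in A, so the instantaneous fraction to R is constant: dC_R/d(−C_A) = k₁/(k₁+k₂) = 0.6960.
C_R = 0.6960·(C_{A0}−C_A) = 0.6960×3.881 = 2.70 mol/dm³.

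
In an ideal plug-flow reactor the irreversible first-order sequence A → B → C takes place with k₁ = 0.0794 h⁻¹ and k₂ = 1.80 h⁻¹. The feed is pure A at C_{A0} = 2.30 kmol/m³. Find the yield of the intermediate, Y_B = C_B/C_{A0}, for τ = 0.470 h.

0.0247

The intermediate concentration in a first-order A→B→C sequence is C_B = k₁C_{A0}(e^(−k₁τ) − e^(−k₂τ))/(k₂−k₁).
e^(−k₁τ) = e^(−0.0794×0.470) = e^(−0.03732) = 0.9634; e^(−k₂τ) = e^(−0.8460) = 0.4291.
C_B = 0.0794×2.30/(1.80−0.0794) × (0.9634−0.4291) = 0.1061×0.5342 = 0.05670 kmol/m³.
Y_B = C_B/C_{A0} = 0.05670/2.30 = 0.0247.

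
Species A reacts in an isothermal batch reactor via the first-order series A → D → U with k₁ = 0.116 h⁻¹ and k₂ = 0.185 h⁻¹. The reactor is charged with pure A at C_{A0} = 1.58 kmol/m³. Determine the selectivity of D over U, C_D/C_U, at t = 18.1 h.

0.201

The intermediate concentration in a first-order A→B→C sequence is C_D = k₁C_{A0}(e^(−k₁t) − e^(−k₂t))/(k₂−k₁).
e^(−k₁t) = e^(−0.116×18.1) = e^(−2.100) = 0.1225; e^(−k₂t) = e^(−3.349) = 0.03514.
C_D = 0.116×1.58/(0.185−0.116) × (0.1225−0.03514) = 2.656×0.08737 = 0.2321 kmol/m³.
C_A = C_{A0}e^(−k₁t) = 0.1936 kmol/m³, so C_U = C_{A0}−C_A−C_D = 1.154 kmol/m³; C_D/C_U = 0.201.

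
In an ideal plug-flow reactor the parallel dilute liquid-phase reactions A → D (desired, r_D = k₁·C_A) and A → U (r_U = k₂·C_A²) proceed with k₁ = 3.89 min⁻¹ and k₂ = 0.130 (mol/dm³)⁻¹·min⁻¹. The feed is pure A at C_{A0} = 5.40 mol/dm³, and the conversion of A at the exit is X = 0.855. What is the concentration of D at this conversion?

4.19 mol/dm³

C_A = C_{A0}(1−X) = 0.7830 mol/dm³.
Along a PFR/batch, dC_D/dC_A = −r_D/(r_D+r_U) = −k₁/(k₁+k₂·C_A).
Integrating from C_{A0} to C_A: C_D = (3.89/0.130)·ln[(3.89+0.130·5.40)/(3.89+0.130·0.783)] = 29.92·ln(4.592/3.992) = 4.192 mol/dm³.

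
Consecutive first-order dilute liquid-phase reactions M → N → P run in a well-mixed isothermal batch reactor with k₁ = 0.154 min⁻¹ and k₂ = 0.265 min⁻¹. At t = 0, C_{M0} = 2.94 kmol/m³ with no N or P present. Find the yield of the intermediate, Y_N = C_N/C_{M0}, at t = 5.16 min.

For first-order series with pure M initially, C_N(t) = k₁C_{M0}/(k₂−k₁)·(e^(−k₁t) − e^(−k₂t)).
e^(−k₁t) = e^(−0.154×5.16) = e^(−0.7946) = 0.4517; e^(−k₂t) = e^(−1.367) = 0.2548.
C_N = 0.154×2.94/(0.265−0.154) × (0.4517−0.2548) = 4.079×0.1970 = 0.8034 kmol/m³.
Y_N = C_N/C_{M0} = 0.8034/2.94 = 0.273.

0.273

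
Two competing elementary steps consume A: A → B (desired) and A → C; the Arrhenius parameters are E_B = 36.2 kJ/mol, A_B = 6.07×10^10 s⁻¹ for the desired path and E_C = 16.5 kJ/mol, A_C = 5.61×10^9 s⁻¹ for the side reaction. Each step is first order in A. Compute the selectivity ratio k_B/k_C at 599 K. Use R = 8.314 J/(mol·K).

Since both paths have the same order in A, the concentration cancels and S_{B/C} = k_B/k_C = (A_B/A_C)·exp[(E_C−E_B)/(RT)].
(E_C−E_B)/(RT) = (16.5−36.2)×10³/(8.314×599) = -19700/4980 = -3.956.
k_B/k_C = (6.07×10^10/5.61×10^9)·exp(-3.956) = 10.82 × 0.01914 = 0.207.

0.207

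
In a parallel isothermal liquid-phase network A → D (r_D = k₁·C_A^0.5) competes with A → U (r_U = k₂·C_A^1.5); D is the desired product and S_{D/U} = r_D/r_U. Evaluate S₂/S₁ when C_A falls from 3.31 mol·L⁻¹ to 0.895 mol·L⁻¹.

S_{D/U} = (k₁/k₂)·C_A⁻¹, so S₂/S₁ = (C_{A,2}/C_{A,1})⁻¹.
= 3.31/0.895 = 3.70.
Selectivity toward D rises as C_A falls — low-concentration operation is favoured.

3.70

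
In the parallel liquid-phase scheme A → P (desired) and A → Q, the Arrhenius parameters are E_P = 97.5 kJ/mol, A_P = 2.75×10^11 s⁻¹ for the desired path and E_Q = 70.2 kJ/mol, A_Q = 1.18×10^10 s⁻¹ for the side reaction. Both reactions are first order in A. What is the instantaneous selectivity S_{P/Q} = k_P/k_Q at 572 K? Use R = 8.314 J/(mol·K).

k_P/k_Q = (A_P/A_Q)·exp[−(E_P−E_Q)/(RT)] = (A_P/A_Q)·exp[(E_Q−E_P)/(RT)].
(E_Q−E_P)/(RT) = (70.2−97.5)×10³/(8.314×572) = -27300/4756 = -5.741.
k_P/k_Q = (2.75×10^11/1.18×10^10)·exp(-5.741) = 23.31 × 0.003213 = 0.0749.
Since E_P > E_Q, raising the temperature improves selectivity toward P.

0.0749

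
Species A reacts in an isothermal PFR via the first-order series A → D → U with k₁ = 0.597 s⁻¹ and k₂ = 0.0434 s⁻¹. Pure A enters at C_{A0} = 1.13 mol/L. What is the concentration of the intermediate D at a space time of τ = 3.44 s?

For first-order series with pure A initially, C_D(τ) = k₁C_{A0}/(k₂−k₁)·(e^(−k₁τ) − e^(−k₂τ)).
e^(−k₁τ) = e^(−0.597×3.44) = e^(−2.054) = 0.1283; e^(−k₂τ) = e^(−0.1493) = 0.8613.
C_D = 0.597×1.13/(0.0434−0.597) × (0.1283−0.8613) = (-1.219)×(-0.7331) = 0.8933 mol/L.

0.893 mol/L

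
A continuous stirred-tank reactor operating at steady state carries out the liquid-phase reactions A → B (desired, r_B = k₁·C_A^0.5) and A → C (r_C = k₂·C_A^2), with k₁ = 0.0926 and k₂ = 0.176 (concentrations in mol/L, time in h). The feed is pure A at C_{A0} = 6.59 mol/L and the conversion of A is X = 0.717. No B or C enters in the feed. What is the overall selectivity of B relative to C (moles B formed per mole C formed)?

0.207

Exit C_A = C_{A0}(1−X) = 6.59×0.283 = 1.865 mol/L.
A CSTR operates uniformly at the exit composition, giving r_B = 0.1265 and r_C = 0.6121 (each k·C_A^n at C_A = 1.865).
Overall selectivity = C_B/C_C = r_Bτ/(r_Cτ) = r_B/r_C = 0.207.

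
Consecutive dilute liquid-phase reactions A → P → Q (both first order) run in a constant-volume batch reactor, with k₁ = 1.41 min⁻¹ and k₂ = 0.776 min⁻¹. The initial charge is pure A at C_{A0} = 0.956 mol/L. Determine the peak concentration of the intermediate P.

At the optimum, C_{P,max}/C_{A0} = (k₁/k₂)^[k₂/(k₂−k₁)].
= (1.41/0.776)^(0.776/(0.776−1.41)) = (1.817)^(-1.224) = 0.4815.
C_{P,max} = 0.4815×0.956 = 0.460 mol/L.

0.460 mol/L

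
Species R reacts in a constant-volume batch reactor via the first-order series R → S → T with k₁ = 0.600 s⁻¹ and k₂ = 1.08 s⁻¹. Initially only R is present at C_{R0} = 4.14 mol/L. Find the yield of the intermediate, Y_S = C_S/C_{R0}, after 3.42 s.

Solving the coupled first-order balances gives C_S(t) = [k₁/(k₂−k₁)]·C_{R0}·(e^(−k₁t) − e^(−k₂t)).
e^(−k₁t) = e^(−0.600×3.42) = e^(−2.052) = 0.1285; e^(−k₂t) = e^(−3.694) = 0.02488.
C_S = 0.600×4.14/(1.08−0.600) × (0.1285−0.02488) = 5.175×0.1036 = 0.5361 mol/L.
Y_S = C_S/C_{R0} = 0.5361/4.14 = 0.129.

0.129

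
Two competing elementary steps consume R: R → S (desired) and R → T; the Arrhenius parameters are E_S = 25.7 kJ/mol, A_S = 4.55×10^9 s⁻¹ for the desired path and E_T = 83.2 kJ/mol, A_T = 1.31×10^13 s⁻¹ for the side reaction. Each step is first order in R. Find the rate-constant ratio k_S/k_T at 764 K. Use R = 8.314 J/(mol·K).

With equal orders, S_{S/T} = k_S/k_T = (A_S/A_T)·exp[(E_T−E_S)/(RT)].
(E_T−E_S)/(RT) = (83.2−25.7)×10³/(8.314×764) = 57500/6352 = 9.052.
k_S/k_T = (4.55×10^9/1.31×10^13)·exp(9.052) = 3.473×10^-4 × 8539 = 2.97.
Since E_S < E_T, lowering the temperature improves selectivity toward S.

2.97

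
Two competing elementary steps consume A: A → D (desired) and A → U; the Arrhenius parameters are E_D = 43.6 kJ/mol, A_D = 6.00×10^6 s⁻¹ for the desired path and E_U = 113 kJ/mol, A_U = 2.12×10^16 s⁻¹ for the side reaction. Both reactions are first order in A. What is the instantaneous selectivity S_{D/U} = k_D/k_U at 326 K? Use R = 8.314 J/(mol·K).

37.3

Since both paths have the same order in A, the concentration cancels and S_{D/U} = k_D/k_U = (A_D/A_U)·exp[(E_U−E_D)/(RT)].
(E_U−E_D)/(RT) = (113−43.6)×10³/(8.314×326) = 69400/2710 = 25.61.
k_D/k_U = (6.00×10^6/2.12×10^16)·exp(25.61) = 2.830×10^-10 × 1.319×10^11 = 37.3.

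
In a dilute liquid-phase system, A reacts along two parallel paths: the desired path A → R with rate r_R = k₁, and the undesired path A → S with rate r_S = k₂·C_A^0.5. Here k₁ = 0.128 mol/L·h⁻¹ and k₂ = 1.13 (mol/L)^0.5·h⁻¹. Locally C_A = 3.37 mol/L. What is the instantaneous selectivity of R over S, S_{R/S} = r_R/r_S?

S_{R/S} = r_R/r_S = (k₁)/(k₂·C_A^0.5) = (k₁/k₂)·C_A^-0.5.
= (0.128) / (1.13×3.370^0.5) = 0.1280/2.074 = 0.0617.

0.0617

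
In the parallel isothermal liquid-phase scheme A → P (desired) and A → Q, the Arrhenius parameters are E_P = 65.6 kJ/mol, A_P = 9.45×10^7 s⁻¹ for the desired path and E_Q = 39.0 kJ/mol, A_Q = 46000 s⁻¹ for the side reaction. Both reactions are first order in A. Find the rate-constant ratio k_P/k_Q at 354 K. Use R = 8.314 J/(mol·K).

0.244

With equal orders, S_{P/Q} = k_P/k_Q = (A_P/A_Q)·exp[(E_Q−E_P)/(RT)].
(E_Q−E_P)/(RT) = (39.0−65.6)×10³/(8.314×354) = -26600/2943 = -9.038.
k_P/k_Q = (9.45×10^7/46000)·exp(-9.038) = 2054 × 1.188×10^-4 = 0.244.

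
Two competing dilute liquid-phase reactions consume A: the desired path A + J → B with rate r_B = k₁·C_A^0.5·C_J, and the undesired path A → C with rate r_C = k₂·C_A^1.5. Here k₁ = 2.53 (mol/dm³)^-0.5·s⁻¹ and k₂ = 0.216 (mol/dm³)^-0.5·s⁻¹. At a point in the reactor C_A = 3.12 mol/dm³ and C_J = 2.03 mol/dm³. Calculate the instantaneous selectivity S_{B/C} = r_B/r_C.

7.62

S_{B/C} = r_B/r_C = (k₁·C_A^0.5·C_J)/(k₂·C_A^1.5) = (k₁/k₂)·C_A⁻¹·C_J.
= (2.53×3.120^0.5×2.030) / (0.216×3.120^1.5) = 9.072/1.190 = 7.62.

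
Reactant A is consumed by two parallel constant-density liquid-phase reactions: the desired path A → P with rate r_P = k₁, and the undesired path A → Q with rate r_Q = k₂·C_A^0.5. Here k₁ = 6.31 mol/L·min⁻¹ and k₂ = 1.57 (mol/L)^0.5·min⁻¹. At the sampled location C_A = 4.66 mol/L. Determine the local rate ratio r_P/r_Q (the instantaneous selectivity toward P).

1.86

S_{P/Q} = r_P/r_Q = (k₁)/(k₂·C_A^0.5) = (k₁/k₂)·C_A^-0.5.
= (6.31) / (1.57×4.660^0.5) = 6.310/3.389 = 1.86.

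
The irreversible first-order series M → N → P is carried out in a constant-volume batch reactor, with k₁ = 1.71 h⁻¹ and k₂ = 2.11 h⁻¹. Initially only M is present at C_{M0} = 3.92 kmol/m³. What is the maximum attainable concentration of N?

1.29 kmol/m³

For a first-order series the maximum intermediate yield is C_{N,max}/C_{M0} = (k₁/k₂)^[k₂/(k₂−k₁)].
= (1.71/2.11)^(2.11/(2.11−1.71)) = (0.8104)^(5.275) = 0.3300.
C_{N,max} = 0.3300×3.92 = 1.29 kmol/m³.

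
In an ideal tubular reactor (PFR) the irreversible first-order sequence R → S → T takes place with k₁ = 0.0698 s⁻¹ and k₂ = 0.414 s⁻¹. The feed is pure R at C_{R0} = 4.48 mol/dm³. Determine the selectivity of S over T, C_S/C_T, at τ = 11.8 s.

For first-order series with pure R initially, C_S(τ) = k₁C_{R0}/(k₂−k₁)·(e^(−k₁τ) − e^(−k₂τ)).
e^(−k₁τ) = e^(−0.0698×11.8) = e^(−0.8236) = 0.4388; e^(−k₂τ) = e^(−4.885) = 0.007558.
C_S = 0.0698×4.48/(0.414−0.0698) × (0.4388−0.007558) = 0.9085×0.4313 = 0.3918 mol/dm³.
C_R = C_{R0}e^(−k₁τ) = 1.966 mol/dm³, so C_T = C_{R0}−C_R−C_S = 2.122 mol/dm³; C_S/C_T = 0.185.

0.185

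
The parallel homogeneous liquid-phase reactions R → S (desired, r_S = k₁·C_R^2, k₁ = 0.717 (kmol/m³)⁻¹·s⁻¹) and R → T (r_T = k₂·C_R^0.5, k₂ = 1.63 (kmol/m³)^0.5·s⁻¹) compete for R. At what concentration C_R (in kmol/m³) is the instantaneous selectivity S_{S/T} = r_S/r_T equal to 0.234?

S_{S/T} = (k₁/k₂)·C_R^1.5 ⇒ C_R = (S·k₂/k₁)^(1/1.5).
= (0.234×1.63/0.717)^(0.6667) = (0.5320)^(0.6667) = 0.657 kmol/m³.

0.657 kmol/m³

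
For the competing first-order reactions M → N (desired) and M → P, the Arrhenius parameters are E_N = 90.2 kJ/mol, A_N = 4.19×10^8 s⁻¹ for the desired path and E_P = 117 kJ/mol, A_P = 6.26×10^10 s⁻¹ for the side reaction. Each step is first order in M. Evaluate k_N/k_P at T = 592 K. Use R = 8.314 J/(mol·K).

Since both paths have the same order in M, the concentration cancels and S_{N/P} = k_N/k_P = (A_N/A_P)·exp[(E_P−E_N)/(RT)].
(E_P−E_N)/(RT) = (117−90.2)×10³/(8.314×592) = 26800/4922 = 5.445.
k_N/k_P = (4.19×10^8/6.26×10^10)·exp(5.445) = 0.006693 × 231.6 = 1.55.

1.55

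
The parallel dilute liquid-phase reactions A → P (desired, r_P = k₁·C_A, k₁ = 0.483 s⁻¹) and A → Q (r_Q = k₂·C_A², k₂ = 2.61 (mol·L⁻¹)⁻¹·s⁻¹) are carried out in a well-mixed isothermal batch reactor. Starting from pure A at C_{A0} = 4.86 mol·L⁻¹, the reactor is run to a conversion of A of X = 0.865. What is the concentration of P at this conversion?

0.332 mol·L⁻¹

C_A = C_{A0}(1−X) = 0.6561 mol·L⁻¹.
Along a PFR/batch, dC_P/dC_A = −r_P/(r_P+r_Q) = −k₁/(k₁+k₂·C_A).
Integrating from C_{A0} to C_A: C_P = (0.483/2.61)·ln[(0.483+2.61·4.86)/(0.483+2.61·0.656)] = 0.1851·ln(13.17/2.195) = 0.3315 mol·L⁻¹.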